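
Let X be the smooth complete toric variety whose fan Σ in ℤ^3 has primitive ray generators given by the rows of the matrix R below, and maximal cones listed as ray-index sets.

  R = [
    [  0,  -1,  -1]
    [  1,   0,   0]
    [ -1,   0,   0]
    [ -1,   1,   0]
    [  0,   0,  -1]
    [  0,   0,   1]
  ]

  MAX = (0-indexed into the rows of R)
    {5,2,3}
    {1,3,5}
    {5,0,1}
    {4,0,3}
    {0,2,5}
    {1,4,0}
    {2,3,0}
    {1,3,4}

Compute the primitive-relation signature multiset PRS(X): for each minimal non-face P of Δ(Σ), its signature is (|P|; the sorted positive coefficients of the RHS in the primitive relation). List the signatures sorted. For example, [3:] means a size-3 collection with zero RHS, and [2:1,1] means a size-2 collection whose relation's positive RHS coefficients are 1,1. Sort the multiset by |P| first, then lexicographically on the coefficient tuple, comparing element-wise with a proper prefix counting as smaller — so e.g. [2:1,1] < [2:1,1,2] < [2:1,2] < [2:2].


Σ has 5 primitive collections:

  P = {1,2}:  v_{1} + v_{2} = 0  ⟹  sig = [2:]
  P = {4,5}:  v_{4} + v_{5} = 0  ⟹  sig = [2:]
  P = {2,4}:  v_{2} + v_{4} = v_{0} + v_{3}  ⟹  sig = [2:1,1]
  P = {0,1,3}:  v_{0} + v_{1} + v_{3} = v_{4}  ⟹  sig = [3:1]
  P = {0,3,5}:  v_{0} + v_{3} + v_{5} = v_{2}  ⟹  sig = [3:1]

Signatures (|P|; sorted positive RHS coefficients), sorted:
    [2:]
    [2:]
    [2:1,1]
    [3:1]
    [3:1]


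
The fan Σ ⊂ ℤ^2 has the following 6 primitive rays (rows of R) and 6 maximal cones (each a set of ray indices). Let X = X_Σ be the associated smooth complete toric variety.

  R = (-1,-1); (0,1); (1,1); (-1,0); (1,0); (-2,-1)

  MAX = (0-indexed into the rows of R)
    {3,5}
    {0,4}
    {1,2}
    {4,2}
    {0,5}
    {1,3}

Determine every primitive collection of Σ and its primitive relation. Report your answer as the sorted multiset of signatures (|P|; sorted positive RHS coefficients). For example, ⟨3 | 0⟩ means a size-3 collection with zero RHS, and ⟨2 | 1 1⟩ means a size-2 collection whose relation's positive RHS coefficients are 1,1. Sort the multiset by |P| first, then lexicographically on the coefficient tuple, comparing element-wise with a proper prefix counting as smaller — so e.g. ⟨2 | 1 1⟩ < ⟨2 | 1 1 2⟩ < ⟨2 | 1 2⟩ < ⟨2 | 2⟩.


Minimal non-faces — 9 found among 6 rays, 6 max cones:

  • {0,2}:  v_{0} + v_{2} = 0 ; sig = ⟨2 | 0⟩
  • {3,4}:  v_{3} + v_{4} = 0 ; sig = ⟨2 | 0⟩
  • {0,1}:  v_{0} + v_{1} = v_{3} ; sig = ⟨2 | 1⟩
  • {0,3}:  v_{0} + v_{3} = v_{5} ; sig = ⟨2 | 1⟩
  • {1,4}:  v_{1} + v_{4} = v_{2} ; sig = ⟨2 | 1⟩
  • {2,3}:  v_{2} + v_{3} = v_{1} ; sig = ⟨2 | 1⟩
  • {2,5}:  v_{2} + v_{5} = v_{3} ; sig = ⟨2 | 1⟩
  • {4,5}:  v_{4} + v_{5} = v_{0} ; sig = ⟨2 | 1⟩
  • {1,5}:  v_{1} + v_{5} = 2·v_{3} ; sig = ⟨2 | 2⟩

Signatures (|P|; sorted positive RHS coefficients), sorted:
{ ⟨2 | 0⟩ ×2,  ⟨2 | 1⟩ ×6,  ⟨2 | 2⟩ }


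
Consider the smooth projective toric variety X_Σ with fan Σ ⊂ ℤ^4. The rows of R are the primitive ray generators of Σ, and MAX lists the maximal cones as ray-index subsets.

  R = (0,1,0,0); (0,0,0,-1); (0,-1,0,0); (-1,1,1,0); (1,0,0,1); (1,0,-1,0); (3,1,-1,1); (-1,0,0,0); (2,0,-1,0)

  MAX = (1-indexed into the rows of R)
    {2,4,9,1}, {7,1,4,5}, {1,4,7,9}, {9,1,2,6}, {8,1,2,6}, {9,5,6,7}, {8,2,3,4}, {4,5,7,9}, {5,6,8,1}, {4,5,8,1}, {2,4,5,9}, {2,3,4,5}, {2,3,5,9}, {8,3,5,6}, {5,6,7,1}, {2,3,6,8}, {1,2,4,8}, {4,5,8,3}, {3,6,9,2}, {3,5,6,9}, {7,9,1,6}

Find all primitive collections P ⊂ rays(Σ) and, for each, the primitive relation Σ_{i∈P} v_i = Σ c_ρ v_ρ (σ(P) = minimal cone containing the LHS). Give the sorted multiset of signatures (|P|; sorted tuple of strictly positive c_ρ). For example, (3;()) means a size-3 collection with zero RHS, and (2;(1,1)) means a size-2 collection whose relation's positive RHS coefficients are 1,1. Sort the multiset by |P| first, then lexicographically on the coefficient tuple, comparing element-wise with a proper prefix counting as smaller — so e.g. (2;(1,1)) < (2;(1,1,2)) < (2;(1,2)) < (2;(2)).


Σ has 11 primitive collections:

  • {1,3}:  v_{1} + v_{3} = 0  ⇒ sig = (2;())
  • {4,6}:  v_{4} + v_{6} = v_{1}  ⇒ sig = (2;(1))
  • {8,9}:  v_{8} + v_{9} = v_{6}  ⇒ sig = (2;(1))
  • {3,7}:  v_{3} + v_{7} = v_{5} + v_{9}  ⇒ sig = (2;(1,1))
  • {7,8}:  v_{7} + v_{8} = v_{1} + v_{5} + v_{6}  ⇒ sig = (2;(1,1,1))
  • {2,7}:  v_{2} + v_{7} = v_{4} + 2·v_{9}  ⇒ sig = (2;(1,2))
  • {2,5,8}:  v_{2} + v_{5} + v_{8} = 0  ⇒ sig = (3;())
  • {1,5,9}:  v_{1} + v_{5} + v_{9} = v_{7}  ⇒ sig = (3;(1))
  • {2,5,6}:  v_{2} + v_{5} + v_{6} = v_{9}  ⇒ sig = (3;(1))
  • {1,2,5}:  v_{1} + v_{2} + v_{5} = v_{4} + v_{9}  ⇒ sig = (3;(1,1))
  • {3,4,9}:  v_{3} + v_{4} + v_{9} = v_{2} + v_{5}  ⇒ sig = (3;(1,1))

Sorted signature multiset PRS(X):
{ (2;()),  (2;(1)) ×2,  (2;(1,1)),  (2;(1,1,1)),  (2;(1,2)),  (3;()),  (3;(1)) ×2,  (3;(1,1)) ×2 }


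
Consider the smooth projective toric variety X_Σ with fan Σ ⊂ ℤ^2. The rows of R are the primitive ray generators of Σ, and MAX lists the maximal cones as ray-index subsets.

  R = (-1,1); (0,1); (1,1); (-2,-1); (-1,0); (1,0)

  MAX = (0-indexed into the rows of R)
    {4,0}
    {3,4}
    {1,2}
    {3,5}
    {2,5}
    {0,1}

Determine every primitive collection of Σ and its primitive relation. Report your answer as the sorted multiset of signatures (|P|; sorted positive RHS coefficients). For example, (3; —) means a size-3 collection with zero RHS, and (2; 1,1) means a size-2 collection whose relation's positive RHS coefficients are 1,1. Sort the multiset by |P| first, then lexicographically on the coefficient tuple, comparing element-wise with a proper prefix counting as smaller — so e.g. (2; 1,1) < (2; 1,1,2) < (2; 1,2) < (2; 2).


Δ(Σ) — 6 vertices, 9 min non-faces:

  P = {4,5}:  v_{4} + v_{5} = 0  ⟹  sig = (2; —)
  P = {0,5}:  v_{0} + v_{5} = v_{1}  ⟹  sig = (2; 1)
  P = {1,4}:  v_{1} + v_{4} = v_{0}  ⟹  sig = (2; 1)
  P = {1,5}:  v_{1} + v_{5} = v_{2}  ⟹  sig = (2; 1)
  P = {2,3}:  v_{2} + v_{3} = v_{4}  ⟹  sig = (2; 1)
  P = {2,4}:  v_{2} + v_{4} = v_{1}  ⟹  sig = (2; 1)
  P = {0,2}:  v_{0} + v_{2} = 2·v_{1}  ⟹  sig = (2; 2)
  P = {1,3}:  v_{1} + v_{3} = 2·v_{4}  ⟹  sig = (2; 2)
  P = {0,3}:  v_{0} + v_{3} = 3·v_{4}  ⟹  sig = (2; 3)

so the primitive-relation signature multiset is
    (2; —)
    (2; 1)
    (2; 1)
    (2; 1)
    (2; 1)
    (2; 1)
    (2; 2)
    (2; 2)
    (2; 3)


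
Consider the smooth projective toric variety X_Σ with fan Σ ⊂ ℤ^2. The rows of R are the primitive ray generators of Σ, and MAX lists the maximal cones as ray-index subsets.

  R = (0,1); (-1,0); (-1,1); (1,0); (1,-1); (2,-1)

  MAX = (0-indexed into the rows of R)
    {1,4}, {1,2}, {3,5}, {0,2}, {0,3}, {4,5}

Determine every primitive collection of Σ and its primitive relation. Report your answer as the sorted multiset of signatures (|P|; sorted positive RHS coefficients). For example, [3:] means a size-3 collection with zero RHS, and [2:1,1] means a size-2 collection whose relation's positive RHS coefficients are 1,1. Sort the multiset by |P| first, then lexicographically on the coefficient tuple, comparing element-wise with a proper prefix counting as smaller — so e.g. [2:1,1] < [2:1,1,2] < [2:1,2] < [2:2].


9 minimal non-faces of Δ(Σ) (on 6 rays):

  P={1,3}:  v_{1} + v_{3} = 0  ⟹  sig = [2:]
  P={2,4}:  v_{2} + v_{4} = 0  ⟹  sig = [2:]
  P={0,1}:  v_{0} + v_{1} = v_{2}  ⟹  sig = [2:1]
  P={0,4}:  v_{0} + v_{4} = v_{3}  ⟹  sig = [2:1]
  P={1,5}:  v_{1} + v_{5} = v_{4}  ⟹  sig = [2:1]
  P={2,3}:  v_{2} + v_{3} = v_{0}  ⟹  sig = [2:1]
  P={2,5}:  v_{2} + v_{5} = v_{3}  ⟹  sig = [2:1]
  P={3,4}:  v_{3} + v_{4} = v_{5}  ⟹  sig = [2:1]
  P={0,5}:  v_{0} + v_{5} = 2·v_{3}  ⟹  sig = [2:2]

so the primitive-relation signature multiset is
{ [2:] ×2,  [2:1] ×6,  [2:2] }


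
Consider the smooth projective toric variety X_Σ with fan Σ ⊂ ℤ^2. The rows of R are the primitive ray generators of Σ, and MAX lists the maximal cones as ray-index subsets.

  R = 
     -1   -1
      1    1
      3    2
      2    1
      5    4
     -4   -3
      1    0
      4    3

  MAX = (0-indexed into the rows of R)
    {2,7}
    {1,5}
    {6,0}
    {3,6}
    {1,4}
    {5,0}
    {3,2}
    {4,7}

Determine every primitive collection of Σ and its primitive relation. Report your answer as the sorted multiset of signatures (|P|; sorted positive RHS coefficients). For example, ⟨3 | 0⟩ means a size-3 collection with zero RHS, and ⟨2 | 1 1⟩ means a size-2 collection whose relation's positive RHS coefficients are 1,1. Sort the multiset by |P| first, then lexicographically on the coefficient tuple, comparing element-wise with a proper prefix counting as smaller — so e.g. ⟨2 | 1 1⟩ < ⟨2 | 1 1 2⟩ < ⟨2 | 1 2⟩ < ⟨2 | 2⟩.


Primitive collections (20):

  P={0,1}:  v_{0} + v_{1} = 0 ; sig = ⟨2 | 0⟩
  P={5,7}:  v_{5} + v_{7} = 0 ; sig = ⟨2 | 0⟩
  P={0,2}:  v_{0} + v_{2} = v_{3} ; sig = ⟨2 | 1⟩
  P={0,3}:  v_{0} + v_{3} = v_{6} ; sig = ⟨2 | 1⟩
  P={0,4}:  v_{0} + v_{4} = v_{7} ; sig = ⟨2 | 1⟩
  P={0,7}:  v_{0} + v_{7} = v_{2} ; sig = ⟨2 | 1⟩
  P={1,2}:  v_{1} + v_{2} = v_{7} ; sig = ⟨2 | 1⟩
  P={1,3}:  v_{1} + v_{3} = v_{2} ; sig = ⟨2 | 1⟩
  P={1,6}:  v_{1} + v_{6} = v_{3} ; sig = ⟨2 | 1⟩
  P={1,7}:  v_{1} + v_{7} = v_{4} ; sig = ⟨2 | 1⟩
  P={2,5}:  v_{2} + v_{5} = v_{0} ; sig = ⟨2 | 1⟩
  P={4,5}:  v_{4} + v_{5} = v_{1} ; sig = ⟨2 | 1⟩
  P={3,4}:  v_{3} + v_{4} = v_{2} + v_{7} ; sig = ⟨2 | 1 1⟩
  P={6,7}:  v_{6} + v_{7} = v_{2} + v_{3} ; sig = ⟨2 | 1 1⟩
  P={2,4}:  v_{2} + v_{4} = 2·v_{7} ; sig = ⟨2 | 2⟩
  P={2,6}:  v_{2} + v_{6} = 2·v_{3} ; sig = ⟨2 | 2⟩
  P={3,5}:  v_{3} + v_{5} = 2·v_{0} ; sig = ⟨2 | 2⟩
  P={3,7}:  v_{3} + v_{7} = 2·v_{2} ; sig = ⟨2 | 2⟩
  P={4,6}:  v_{4} + v_{6} = 2·v_{2} ; sig = ⟨2 | 2⟩
  P={5,6}:  v_{5} + v_{6} = 3·v_{0} ; sig = ⟨2 | 3⟩

so the primitive-relation signature multiset is
[⟨2 | 0⟩, ⟨2 | 0⟩, ⟨2 | 1⟩, ⟨2 | 1⟩, ⟨2 | 1⟩, ⟨2 | 1⟩, ⟨2 | 1⟩, ⟨2 | 1⟩, ⟨2 | 1⟩, ⟨2 | 1⟩, ⟨2 | 1⟩, ⟨2 | 1⟩, ⟨2 | 1 1⟩, ⟨2 | 1 1⟩, ⟨2 | 2⟩, ⟨2 | 2⟩, ⟨2 | 2⟩, ⟨2 | 2⟩, ⟨2 | 2⟩, ⟨2 | 3⟩]


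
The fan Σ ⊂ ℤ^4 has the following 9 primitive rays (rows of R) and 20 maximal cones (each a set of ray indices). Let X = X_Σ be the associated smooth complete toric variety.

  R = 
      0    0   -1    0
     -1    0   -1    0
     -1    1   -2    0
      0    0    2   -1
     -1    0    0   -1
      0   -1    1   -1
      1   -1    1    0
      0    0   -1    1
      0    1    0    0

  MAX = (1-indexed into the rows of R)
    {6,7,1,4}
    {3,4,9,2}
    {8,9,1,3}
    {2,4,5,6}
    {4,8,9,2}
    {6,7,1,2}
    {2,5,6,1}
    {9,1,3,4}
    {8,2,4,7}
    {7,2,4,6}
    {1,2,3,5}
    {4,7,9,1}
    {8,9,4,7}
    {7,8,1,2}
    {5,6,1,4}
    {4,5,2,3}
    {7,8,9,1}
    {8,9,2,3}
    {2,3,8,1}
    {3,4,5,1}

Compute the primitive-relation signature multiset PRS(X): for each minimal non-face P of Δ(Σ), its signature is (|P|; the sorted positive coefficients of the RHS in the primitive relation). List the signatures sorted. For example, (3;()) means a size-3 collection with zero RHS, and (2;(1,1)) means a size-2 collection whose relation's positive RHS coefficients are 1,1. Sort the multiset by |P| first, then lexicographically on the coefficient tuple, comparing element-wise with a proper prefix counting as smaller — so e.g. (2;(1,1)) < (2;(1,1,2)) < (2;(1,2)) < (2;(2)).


The 12 primitive collections of Σ (r=9, n=4):

  P={3,7}:  v_{3} + v_{7} = v_{1}  ⟹  sig = (2;(1))
  P={5,7}:  v_{5} + v_{7} = v_{6}  ⟹  sig = (2;(1))
  P={5,8}:  v_{5} + v_{8} = v_{2}  ⟹  sig = (2;(1))
  P={3,6}:  v_{3} + v_{6} = v_{1} + v_{5}  ⟹  sig = (2;(1,1))
  P={5,9}:  v_{5} + v_{9} = v_{3} + v_{4}  ⟹  sig = (2;(1,1))
  P={6,8}:  v_{6} + v_{8} = v_{2} + v_{7}  ⟹  sig = (2;(1,1))
  P={6,9}:  v_{6} + v_{9} = v_{1} + v_{4}  ⟹  sig = (2;(1,1))
  P={1,4,8}:  v_{1} + v_{4} + v_{8} = 0  ⟹  sig = (3;())
  P={2,7,9}:  v_{2} + v_{7} + v_{9} = 0  ⟹  sig = (3;())
  P={1,2,4}:  v_{1} + v_{2} + v_{4} = v_{5}  ⟹  sig = (3;(1))
  P={1,2,9}:  v_{1} + v_{2} + v_{9} = v_{3}  ⟹  sig = (3;(1))
  P={3,4,8}:  v_{3} + v_{4} + v_{8} = v_{2} + v_{9}  ⟹  sig = (3;(1,1))

so the primitive-relation signature multiset is
{ (2;(1)) ×3,  (2;(1,1)) ×4,  (3;()) ×2,  (3;(1)) ×2,  (3;(1,1)) }


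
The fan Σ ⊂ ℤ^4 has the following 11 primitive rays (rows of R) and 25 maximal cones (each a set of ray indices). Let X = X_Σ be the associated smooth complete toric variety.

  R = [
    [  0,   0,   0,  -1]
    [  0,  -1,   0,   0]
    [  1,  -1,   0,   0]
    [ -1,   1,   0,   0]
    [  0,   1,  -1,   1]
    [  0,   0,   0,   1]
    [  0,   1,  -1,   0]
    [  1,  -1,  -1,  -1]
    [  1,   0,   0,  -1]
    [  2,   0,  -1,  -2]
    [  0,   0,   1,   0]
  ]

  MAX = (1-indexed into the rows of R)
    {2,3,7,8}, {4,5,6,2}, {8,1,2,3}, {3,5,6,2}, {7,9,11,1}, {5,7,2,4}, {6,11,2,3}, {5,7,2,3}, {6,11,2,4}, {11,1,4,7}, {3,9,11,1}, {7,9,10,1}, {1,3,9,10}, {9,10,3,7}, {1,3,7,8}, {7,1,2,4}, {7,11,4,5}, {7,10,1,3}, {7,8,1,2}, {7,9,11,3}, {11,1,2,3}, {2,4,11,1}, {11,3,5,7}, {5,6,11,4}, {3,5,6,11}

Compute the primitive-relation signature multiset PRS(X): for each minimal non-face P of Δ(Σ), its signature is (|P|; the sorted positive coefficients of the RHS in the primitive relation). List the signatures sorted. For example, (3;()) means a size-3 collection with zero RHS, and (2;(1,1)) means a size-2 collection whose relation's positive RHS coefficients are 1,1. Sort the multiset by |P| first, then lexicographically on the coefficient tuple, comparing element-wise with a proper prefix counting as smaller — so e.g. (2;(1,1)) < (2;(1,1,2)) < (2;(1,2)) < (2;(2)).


24 collections generate NE(X_Σ); each relation:

  P = {1,6}:  v_{1} + v_{6} = 0  so sig = (2;())
  P = {3,4}:  v_{3} + v_{4} = 0  so sig = (2;())
  P = {1,5}:  v_{1} + v_{5} = v_{7}  so sig = (2;(1))
  P = {6,7}:  v_{6} + v_{7} = v_{5}  so sig = (2;(1))
  P = {2,9}:  v_{2} + v_{9} = v_{1} + v_{3}  so sig = (2;(1,1))
  P = {8,11}:  v_{8} + v_{11} = v_{1} + v_{3}  so sig = (2;(1,1))
  P = {4,8}:  v_{4} + v_{8} = v_{1} + v_{2} + v_{7}  so sig = (2;(1,1,1))
  P = {4,9}:  v_{4} + v_{9} = v_{1} + v_{7} + v_{11}  so sig = (2;(1,1,1))
  P = {4,10}:  v_{4} + v_{10} = v_{1} + v_{7} + v_{9}  so sig = (2;(1,1,1))
  P = {6,8}:  v_{6} + v_{8} = v_{2} + v_{3} + v_{7}  so sig = (2;(1,1,1))
  P = {6,9}:  v_{6} + v_{9} = v_{3} + v_{7} + v_{11}  so sig = (2;(1,1,1))
  P = {6,10}:  v_{6} + v_{10} = v_{3} + v_{7} + v_{9}  so sig = (2;(1,1,1))
  P = {5,8}:  v_{5} + v_{8} = v_{2} + v_{3} + 2·v_{7}  so sig = (2;(1,1,2))
  P = {5,9}:  v_{5} + v_{9} = v_{3} + 2·v_{7} + v_{11}  so sig = (2;(1,1,2))
  P = {5,10}:  v_{5} + v_{10} = v_{3} + 2·v_{7} + v_{9}  so sig = (2;(1,1,2))
  P = {2,10}:  v_{2} + v_{10} = 2·v_{1} + 2·v_{3} + v_{7}  so sig = (2;(1,2,2))
  P = {8,9}:  v_{8} + v_{9} = 2·v_{1} + 2·v_{3} + v_{7}  so sig = (2;(1,2,2))
  P = {10,11}:  v_{10} + v_{11} = 2·v_{9}  so sig = (2;(2))
  P = {8,10}:  v_{8} + v_{10} = 3·v_{1} + 3·v_{3} + 2·v_{7}  so sig = (2;(2,3,3))
  P = {2,7,11}:  v_{2} + v_{7} + v_{11} = 0  so sig = (3;())
  P = {2,5,11}:  v_{2} + v_{5} + v_{11} = v_{6}  so sig = (3;(1))
  P = {1,2,3,7}:  v_{1} + v_{2} + v_{3} + v_{7} = v_{8}  so sig = (4;(1))
  P = {1,3,7,9}:  v_{1} + v_{3} + v_{7} + v_{9} = v_{10}  so sig = (4;(1))
  P = {1,3,7,11}:  v_{1} + v_{3} + v_{7} + v_{11} = v_{9}  so sig = (4;(1))

so the primitive-relation signature multiset is
{ (2;()) ×2,  (2;(1)) ×2,  (2;(1,1)) ×2,  (2;(1,1,1)) ×6,  (2;(1,1,2)) ×3,  (2;(1,2,2)) ×2,  (2;(2)),  (2;(2,3,3)),  (3;()),  (3;(1)),  (4;(1)) ×3 }


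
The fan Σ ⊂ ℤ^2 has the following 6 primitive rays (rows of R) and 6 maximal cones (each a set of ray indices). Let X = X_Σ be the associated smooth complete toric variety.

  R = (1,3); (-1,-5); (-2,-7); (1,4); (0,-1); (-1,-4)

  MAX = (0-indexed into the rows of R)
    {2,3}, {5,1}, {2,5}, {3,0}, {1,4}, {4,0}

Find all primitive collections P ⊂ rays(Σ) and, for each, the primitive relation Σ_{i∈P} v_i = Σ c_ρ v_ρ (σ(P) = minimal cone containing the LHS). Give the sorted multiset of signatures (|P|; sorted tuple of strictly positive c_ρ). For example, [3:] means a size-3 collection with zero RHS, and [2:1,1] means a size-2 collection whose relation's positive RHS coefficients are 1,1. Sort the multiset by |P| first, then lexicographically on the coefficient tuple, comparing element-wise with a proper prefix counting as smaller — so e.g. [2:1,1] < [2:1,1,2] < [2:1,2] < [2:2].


Δ(Σ) — 6 vertices, 9 min non-faces:

  P = {3,5}:  v_{3} + v_{5} = 0  so sig = [2:]
  P = {0,2}:  v_{0} + v_{2} = v_{5}  so sig = [2:1]
  P = {0,5}:  v_{0} + v_{5} = v_{4}  so sig = [2:1]
  P = {1,3}:  v_{1} + v_{3} = v_{4}  so sig = [2:1]
  P = {3,4}:  v_{3} + v_{4} = v_{0}  so sig = [2:1]
  P = {4,5}:  v_{4} + v_{5} = v_{1}  so sig = [2:1]
  P = {0,1}:  v_{0} + v_{1} = 2·v_{4}  so sig = [2:2]
  P = {2,4}:  v_{2} + v_{4} = 2·v_{5}  so sig = [2:2]
  P = {1,2}:  v_{1} + v_{2} = 3·v_{5}  so sig = [2:3]

Sorted signature multiset PRS(X):
    |P|=2: 9 collections, coeffs (), (1), (1), (1), (1), (1), (2), (2), (3)


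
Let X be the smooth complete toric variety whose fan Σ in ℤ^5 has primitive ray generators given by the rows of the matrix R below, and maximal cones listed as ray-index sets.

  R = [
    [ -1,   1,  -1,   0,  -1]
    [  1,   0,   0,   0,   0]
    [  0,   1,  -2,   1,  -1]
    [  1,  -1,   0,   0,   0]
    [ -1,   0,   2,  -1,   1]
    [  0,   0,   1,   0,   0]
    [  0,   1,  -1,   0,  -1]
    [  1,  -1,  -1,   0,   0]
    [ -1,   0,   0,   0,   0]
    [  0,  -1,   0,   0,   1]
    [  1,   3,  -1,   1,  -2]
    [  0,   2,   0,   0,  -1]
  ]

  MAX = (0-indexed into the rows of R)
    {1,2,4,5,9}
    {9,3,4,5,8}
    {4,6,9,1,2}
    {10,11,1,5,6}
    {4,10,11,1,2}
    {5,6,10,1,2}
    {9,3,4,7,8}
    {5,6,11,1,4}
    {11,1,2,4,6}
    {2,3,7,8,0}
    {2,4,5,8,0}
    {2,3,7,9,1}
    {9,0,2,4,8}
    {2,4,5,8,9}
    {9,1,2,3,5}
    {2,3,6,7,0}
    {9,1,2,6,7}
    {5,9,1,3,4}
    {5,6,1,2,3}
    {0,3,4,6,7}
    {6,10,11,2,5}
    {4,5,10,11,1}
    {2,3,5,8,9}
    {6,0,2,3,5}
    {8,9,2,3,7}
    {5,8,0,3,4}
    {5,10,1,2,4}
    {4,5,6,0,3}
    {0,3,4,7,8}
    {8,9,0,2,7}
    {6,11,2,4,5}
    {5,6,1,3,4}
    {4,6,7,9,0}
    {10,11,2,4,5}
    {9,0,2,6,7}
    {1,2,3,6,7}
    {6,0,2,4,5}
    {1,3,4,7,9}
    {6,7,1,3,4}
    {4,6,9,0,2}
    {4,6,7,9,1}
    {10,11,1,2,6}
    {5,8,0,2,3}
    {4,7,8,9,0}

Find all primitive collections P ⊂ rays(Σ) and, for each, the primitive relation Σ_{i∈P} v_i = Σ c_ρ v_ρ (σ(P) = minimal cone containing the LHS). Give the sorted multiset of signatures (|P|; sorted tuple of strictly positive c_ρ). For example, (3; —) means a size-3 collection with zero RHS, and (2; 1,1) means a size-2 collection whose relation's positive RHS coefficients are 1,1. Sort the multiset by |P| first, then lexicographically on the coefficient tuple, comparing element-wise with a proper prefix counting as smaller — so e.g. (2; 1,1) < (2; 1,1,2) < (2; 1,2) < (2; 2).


Minimal non-faces — 23 found among 12 rays, 44 max cones:

  • {1,8}:  v_{1} + v_{8} = 0 ; sig = (2; —)
  • {0,1}:  v_{0} + v_{1} = v_{6} ; sig = (2; 1)
  • {5,7}:  v_{5} + v_{7} = v_{3} ; sig = (2; 1)
  • {6,8}:  v_{6} + v_{8} = v_{0} ; sig = (2; 1)
  • {7,11}:  v_{7} + v_{11} = v_{1} + v_{6} ; sig = (2; 1,1)
  • {3,11}:  v_{3} + v_{11} = v_{1} + v_{5} + v_{6} ; sig = (2; 1,1,1)
  • {8,10}:  v_{8} + v_{10} = v_{2} + v_{5} + v_{11} ; sig = (2; 1,1,1)
  • {9,11}:  v_{9} + v_{11} = v_{1} + v_{2} + v_{4} ; sig = (2; 1,1,1)
  • {0,10}:  v_{0} + v_{10} = v_{2} + v_{5} + v_{6} + v_{11} ; sig = (2; 1,1,1,1)
  • {8,11}:  v_{8} + v_{11} = v_{2} + v_{4} + v_{5} + v_{6} ; sig = (2; 1,1,1,1)
  • {0,11}:  v_{0} + v_{11} = v_{2} + v_{4} + v_{5} + 2·v_{6} ; sig = (2; 1,1,1,2)
  • {7,10}:  v_{7} + v_{10} = 2·v_{1} + v_{2} + v_{5} + v_{6} ; sig = (2; 1,1,1,2)
  • {3,10}:  v_{3} + v_{10} = 2·v_{1} + v_{2} + 2·v_{5} + v_{6} ; sig = (2; 1,1,2,2)
  • {9,10}:  v_{9} + v_{10} = 2·v_{1} + 2·v_{2} + v_{4} + v_{5} ; sig = (2; 1,1,2,2)
  • {2,3,4}:  v_{2} + v_{3} + v_{4} = 0 ; sig = (3; —)
  • {5,6,9}:  v_{5} + v_{6} + v_{9} = 0 ; sig = (3; —)
  • {0,5,9}:  v_{0} + v_{5} + v_{9} = v_{8} ; sig = (3; 1)
  • {3,6,9}:  v_{3} + v_{6} + v_{9} = v_{7} ; sig = (3; 1)
  • {0,3,9}:  v_{0} + v_{3} + v_{9} = v_{7} + v_{8} ; sig = (3; 1,1)
  • {2,4,7}:  v_{2} + v_{4} + v_{7} = v_{6} + v_{9} ; sig = (3; 1,1)
  • {4,6,10}:  v_{4} + v_{6} + v_{10} = 2·v_{11} ; sig = (3; 2)
  • {1,2,5,11}:  v_{1} + v_{2} + v_{5} + v_{11} = v_{10} ; sig = (4; 1)
  • {1,2,4,5,6}:  v_{1} + v_{2} + v_{4} + v_{5} + v_{6} = v_{11} ; sig = (5; 1)

so the primitive-relation signature multiset is
    (2; —)
    (2; 1)
    (2; 1)
    (2; 1)
    (2; 1,1)
    (2; 1,1,1)
    (2; 1,1,1)
    (2; 1,1,1)
    (2; 1,1,1,1)
    (2; 1,1,1,1)
    (2; 1,1,1,2)
    (2; 1,1,1,2)
    (2; 1,1,2,2)
    (2; 1,1,2,2)
    (3; —)
    (3; —)
    (3; 1)
    (3; 1)
    (3; 1,1)
    (3; 1,1)
    (3; 2)
    (4; 1)
    (5; 1)


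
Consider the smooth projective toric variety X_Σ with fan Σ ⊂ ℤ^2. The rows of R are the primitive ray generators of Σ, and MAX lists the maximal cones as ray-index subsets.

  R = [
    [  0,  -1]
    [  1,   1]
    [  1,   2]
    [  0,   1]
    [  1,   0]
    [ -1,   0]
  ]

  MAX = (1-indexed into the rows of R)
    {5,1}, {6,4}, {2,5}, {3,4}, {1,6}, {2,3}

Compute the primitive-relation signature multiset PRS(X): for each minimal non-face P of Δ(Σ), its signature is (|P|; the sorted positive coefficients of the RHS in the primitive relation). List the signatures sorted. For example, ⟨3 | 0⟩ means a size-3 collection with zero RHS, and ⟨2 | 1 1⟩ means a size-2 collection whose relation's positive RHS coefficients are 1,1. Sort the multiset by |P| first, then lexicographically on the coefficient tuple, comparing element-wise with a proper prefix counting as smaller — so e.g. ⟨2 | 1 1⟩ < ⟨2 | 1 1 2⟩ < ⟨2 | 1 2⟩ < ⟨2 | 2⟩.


9 collections generate NE(X_Σ); each relation:

  {1,4}:  v_{1} + v_{4} = 0  ⇒ sig = ⟨2 | 0⟩
  {5,6}:  v_{5} + v_{6} = 0  ⇒ sig = ⟨2 | 0⟩
  {1,2}:  v_{1} + v_{2} = v_{5}  ⇒ sig = ⟨2 | 1⟩
  {1,3}:  v_{1} + v_{3} = v_{2}  ⇒ sig = ⟨2 | 1⟩
  {2,4}:  v_{2} + v_{4} = v_{3}  ⇒ sig = ⟨2 | 1⟩
  {2,6}:  v_{2} + v_{6} = v_{4}  ⇒ sig = ⟨2 | 1⟩
  {4,5}:  v_{4} + v_{5} = v_{2}  ⇒ sig = ⟨2 | 1⟩
  {3,5}:  v_{3} + v_{5} = 2·v_{2}  ⇒ sig = ⟨2 | 2⟩
  {3,6}:  v_{3} + v_{6} = 2·v_{4}  ⇒ sig = ⟨2 | 2⟩

Signatures (|P|; sorted positive RHS coefficients), sorted:
    |P|=2: 9 collections, coeffs (), (), (1), (1), (1), (1), (1), (2), (2)


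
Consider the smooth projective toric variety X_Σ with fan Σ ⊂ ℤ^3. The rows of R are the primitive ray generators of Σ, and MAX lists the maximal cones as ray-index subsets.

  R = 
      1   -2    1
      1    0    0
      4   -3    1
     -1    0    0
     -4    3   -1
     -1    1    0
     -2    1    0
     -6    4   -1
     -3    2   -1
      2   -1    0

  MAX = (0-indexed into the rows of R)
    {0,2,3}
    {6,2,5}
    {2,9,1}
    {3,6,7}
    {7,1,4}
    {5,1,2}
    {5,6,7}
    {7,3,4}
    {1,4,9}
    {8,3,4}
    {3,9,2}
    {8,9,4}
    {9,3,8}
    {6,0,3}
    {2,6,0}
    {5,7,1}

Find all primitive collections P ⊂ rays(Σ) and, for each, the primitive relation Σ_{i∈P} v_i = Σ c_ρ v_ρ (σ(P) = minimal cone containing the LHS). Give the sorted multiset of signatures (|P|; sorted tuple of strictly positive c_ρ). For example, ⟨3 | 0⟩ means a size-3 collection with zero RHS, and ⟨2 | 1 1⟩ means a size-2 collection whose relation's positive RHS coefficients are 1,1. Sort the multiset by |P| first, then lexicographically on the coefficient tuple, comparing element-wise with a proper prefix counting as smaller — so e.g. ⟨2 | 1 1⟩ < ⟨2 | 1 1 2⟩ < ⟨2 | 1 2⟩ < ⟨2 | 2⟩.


23 minimal non-faces of Δ(Σ) (on 10 rays):

  • {1,3}:  v_{1} + v_{3} = 0  ⟹  sig = ⟨2 | 0⟩
  • {2,4}:  v_{2} + v_{4} = 0  ⟹  sig = ⟨2 | 0⟩
  • {6,9}:  v_{6} + v_{9} = 0  ⟹  sig = ⟨2 | 0⟩
  • {1,6}:  v_{1} + v_{6} = v_{5}  ⟹  sig = ⟨2 | 1⟩
  • {2,7}:  v_{2} + v_{7} = v_{6}  ⟹  sig = ⟨2 | 1⟩
  • {3,5}:  v_{3} + v_{5} = v_{6}  ⟹  sig = ⟨2 | 1⟩
  • {4,6}:  v_{4} + v_{6} = v_{7}  ⟹  sig = ⟨2 | 1⟩
  • {5,8}:  v_{5} + v_{8} = v_{4}  ⟹  sig = ⟨2 | 1⟩
  • {5,9}:  v_{5} + v_{9} = v_{1}  ⟹  sig = ⟨2 | 1⟩
  • {7,9}:  v_{7} + v_{9} = v_{4}  ⟹  sig = ⟨2 | 1⟩
  • {0,1}:  v_{0} + v_{1} = v_{2} + v_{6}  ⟹  sig = ⟨2 | 1 1⟩
  • {0,4}:  v_{0} + v_{4} = v_{3} + v_{6}  ⟹  sig = ⟨2 | 1 1⟩
  • {0,9}:  v_{0} + v_{9} = v_{2} + v_{3}  ⟹  sig = ⟨2 | 1 1⟩
  • {1,8}:  v_{1} + v_{8} = v_{4} + v_{9}  ⟹  sig = ⟨2 | 1 1⟩
  • {2,8}:  v_{2} + v_{8} = v_{3} + v_{9}  ⟹  sig = ⟨2 | 1 1⟩
  • {4,5}:  v_{4} + v_{5} = v_{1} + v_{7}  ⟹  sig = ⟨2 | 1 1⟩
  • {6,8}:  v_{6} + v_{8} = v_{3} + v_{4}  ⟹  sig = ⟨2 | 1 1⟩
  • {0,5}:  v_{0} + v_{5} = v_{2} + 2·v_{6}  ⟹  sig = ⟨2 | 1 2⟩
  • {0,7}:  v_{0} + v_{7} = v_{3} + 2·v_{6}  ⟹  sig = ⟨2 | 1 2⟩
  • {7,8}:  v_{7} + v_{8} = v_{3} + 2·v_{4}  ⟹  sig = ⟨2 | 1 2⟩
  • {0,8}:  v_{0} + v_{8} = 2·v_{3}  ⟹  sig = ⟨2 | 2⟩
  • {2,3,6}:  v_{2} + v_{3} + v_{6} = v_{0}  ⟹  sig = ⟨3 | 1⟩
  • {3,4,9}:  v_{3} + v_{4} + v_{9} = v_{8}  ⟹  sig = ⟨3 | 1⟩

Hence PRS(X_Σ) =
    ⟨2 | 0⟩
    ⟨2 | 0⟩
    ⟨2 | 0⟩
    ⟨2 | 1⟩
    ⟨2 | 1⟩
    ⟨2 | 1⟩
    ⟨2 | 1⟩
    ⟨2 | 1⟩
    ⟨2 | 1⟩
    ⟨2 | 1⟩
    ⟨2 | 1 1⟩
    ⟨2 | 1 1⟩
    ⟨2 | 1 1⟩
    ⟨2 | 1 1⟩
    ⟨2 | 1 1⟩
    ⟨2 | 1 1⟩
    ⟨2 | 1 1⟩
    ⟨2 | 1 2⟩
    ⟨2 | 1 2⟩
    ⟨2 | 1 2⟩
    ⟨2 | 2⟩
    ⟨3 | 1⟩
    ⟨3 | 1⟩


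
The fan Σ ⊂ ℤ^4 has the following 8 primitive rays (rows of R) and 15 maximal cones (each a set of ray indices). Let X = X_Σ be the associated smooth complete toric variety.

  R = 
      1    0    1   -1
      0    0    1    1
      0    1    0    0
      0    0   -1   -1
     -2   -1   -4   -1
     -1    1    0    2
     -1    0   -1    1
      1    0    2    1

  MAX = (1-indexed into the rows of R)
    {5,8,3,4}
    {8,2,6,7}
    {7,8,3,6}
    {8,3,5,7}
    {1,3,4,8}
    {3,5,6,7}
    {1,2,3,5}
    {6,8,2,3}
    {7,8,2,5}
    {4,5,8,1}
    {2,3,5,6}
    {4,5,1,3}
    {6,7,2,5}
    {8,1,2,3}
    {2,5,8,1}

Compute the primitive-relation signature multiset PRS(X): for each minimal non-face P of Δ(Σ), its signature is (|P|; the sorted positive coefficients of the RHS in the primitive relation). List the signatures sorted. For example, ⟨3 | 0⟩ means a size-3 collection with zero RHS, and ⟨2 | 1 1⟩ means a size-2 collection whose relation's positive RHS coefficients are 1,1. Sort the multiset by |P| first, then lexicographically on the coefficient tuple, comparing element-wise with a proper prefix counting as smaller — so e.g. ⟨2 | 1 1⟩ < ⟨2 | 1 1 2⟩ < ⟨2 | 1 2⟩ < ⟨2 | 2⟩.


Σ has 9 primitive collections:

  P = {1,7}:  v_{1} + v_{7} = 0  so sig = ⟨2 | 0⟩
  P = {2,4}:  v_{2} + v_{4} = 0  so sig = ⟨2 | 0⟩
  P = {1,6}:  v_{1} + v_{6} = v_{2} + v_{3}  so sig = ⟨2 | 1 1⟩
  P = {4,6}:  v_{4} + v_{6} = v_{3} + v_{7}  so sig = ⟨2 | 1 1⟩
  P = {4,7}:  v_{4} + v_{7} = v_{3} + v_{5} + v_{8}  so sig = ⟨2 | 1 1 1⟩
  P = {2,3,7}:  v_{2} + v_{3} + v_{7} = v_{6}  so sig = ⟨3 | 1⟩
  P = {5,6,8}:  v_{5} + v_{6} + v_{8} = 2·v_{7}  so sig = ⟨3 | 2⟩
  P = {1,3,5,8}:  v_{1} + v_{3} + v_{5} + v_{8} = v_{4}  so sig = ⟨4 | 1⟩
  P = {2,3,5,8}:  v_{2} + v_{3} + v_{5} + v_{8} = v_{7}  so sig = ⟨4 | 1⟩

Hence PRS(X_Σ) =
    |P|=2: 5 collections, coeffs (), (), (1,1), (1,1), (1,1,1)
    |P|=3: 2 collections, coeffs (1), (2)
    |P|=4: 2 collections, coeffs (1), (1)


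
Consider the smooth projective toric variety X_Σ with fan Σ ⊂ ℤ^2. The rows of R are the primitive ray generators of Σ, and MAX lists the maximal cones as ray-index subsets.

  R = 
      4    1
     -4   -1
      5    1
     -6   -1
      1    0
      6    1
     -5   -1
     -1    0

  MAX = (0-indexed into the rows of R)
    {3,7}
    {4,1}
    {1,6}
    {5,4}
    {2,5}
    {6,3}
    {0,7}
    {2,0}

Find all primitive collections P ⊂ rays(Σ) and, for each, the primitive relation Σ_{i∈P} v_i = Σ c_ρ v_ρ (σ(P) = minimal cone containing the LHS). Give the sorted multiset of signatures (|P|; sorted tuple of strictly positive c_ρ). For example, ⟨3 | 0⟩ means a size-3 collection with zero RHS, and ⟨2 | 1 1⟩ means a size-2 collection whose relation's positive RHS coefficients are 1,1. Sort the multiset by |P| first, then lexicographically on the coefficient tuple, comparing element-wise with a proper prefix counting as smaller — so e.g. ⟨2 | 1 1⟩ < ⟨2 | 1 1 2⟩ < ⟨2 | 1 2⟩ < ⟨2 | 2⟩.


Minimal non-faces — 20 found among 8 rays, 8 max cones:

  • {0,1}:  v_{0} + v_{1} = 0  ⇒ sig = ⟨2 | 0⟩
  • {2,6}:  v_{2} + v_{6} = 0  ⇒ sig = ⟨2 | 0⟩
  • {3,5}:  v_{3} + v_{5} = 0  ⇒ sig = ⟨2 | 0⟩
  • {4,7}:  v_{4} + v_{7} = 0  ⇒ sig = ⟨2 | 0⟩
  • {0,4}:  v_{0} + v_{4} = v_{2}  ⇒ sig = ⟨2 | 1⟩
  • {0,6}:  v_{0} + v_{6} = v_{7}  ⇒ sig = ⟨2 | 1⟩
  • {1,2}:  v_{1} + v_{2} = v_{4}  ⇒ sig = ⟨2 | 1⟩
  • {1,7}:  v_{1} + v_{7} = v_{6}  ⇒ sig = ⟨2 | 1⟩
  • {2,3}:  v_{2} + v_{3} = v_{7}  ⇒ sig = ⟨2 | 1⟩
  • {2,4}:  v_{2} + v_{4} = v_{5}  ⇒ sig = ⟨2 | 1⟩
  • {2,7}:  v_{2} + v_{7} = v_{0}  ⇒ sig = ⟨2 | 1⟩
  • {3,4}:  v_{3} + v_{4} = v_{6}  ⇒ sig = ⟨2 | 1⟩
  • {4,6}:  v_{4} + v_{6} = v_{1}  ⇒ sig = ⟨2 | 1⟩
  • {5,6}:  v_{5} + v_{6} = v_{4}  ⇒ sig = ⟨2 | 1⟩
  • {5,7}:  v_{5} + v_{7} = v_{2}  ⇒ sig = ⟨2 | 1⟩
  • {6,7}:  v_{6} + v_{7} = v_{3}  ⇒ sig = ⟨2 | 1⟩
  • {0,3}:  v_{0} + v_{3} = 2·v_{7}  ⇒ sig = ⟨2 | 2⟩
  • {0,5}:  v_{0} + v_{5} = 2·v_{2}  ⇒ sig = ⟨2 | 2⟩
  • {1,3}:  v_{1} + v_{3} = 2·v_{6}  ⇒ sig = ⟨2 | 2⟩
  • {1,5}:  v_{1} + v_{5} = 2·v_{4}  ⇒ sig = ⟨2 | 2⟩

Hence PRS(X_Σ) =
{ ⟨2 | 0⟩ ×4,  ⟨2 | 1⟩ ×12,  ⟨2 | 2⟩ ×4 }


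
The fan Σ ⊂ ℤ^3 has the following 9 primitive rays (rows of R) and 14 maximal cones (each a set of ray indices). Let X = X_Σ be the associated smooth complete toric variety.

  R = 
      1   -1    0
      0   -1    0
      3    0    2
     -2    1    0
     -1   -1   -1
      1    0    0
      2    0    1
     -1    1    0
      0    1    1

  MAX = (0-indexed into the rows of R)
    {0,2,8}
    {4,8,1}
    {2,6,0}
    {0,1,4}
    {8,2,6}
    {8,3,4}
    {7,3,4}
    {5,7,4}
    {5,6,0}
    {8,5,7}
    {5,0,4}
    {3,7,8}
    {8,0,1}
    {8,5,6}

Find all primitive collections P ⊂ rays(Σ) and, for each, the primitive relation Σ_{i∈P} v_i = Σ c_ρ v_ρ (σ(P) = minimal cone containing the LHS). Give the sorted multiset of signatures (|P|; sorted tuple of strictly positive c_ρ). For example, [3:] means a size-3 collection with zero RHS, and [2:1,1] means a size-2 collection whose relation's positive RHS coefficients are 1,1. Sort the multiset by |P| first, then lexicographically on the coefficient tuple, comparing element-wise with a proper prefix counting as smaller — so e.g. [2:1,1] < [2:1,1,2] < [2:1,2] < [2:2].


Minimal non-faces — 20 found among 9 rays, 14 max cones:

  P = {0,7}:  v_{0} + v_{7} = 0  ⇒ sig = [2:]
  P = {1,5}:  v_{1} + v_{5} = v_{0}  ⇒ sig = [2:1]
  P = {3,5}:  v_{3} + v_{5} = v_{7}  ⇒ sig = [2:1]
  P = {3,6}:  v_{3} + v_{6} = v_{8}  ⇒ sig = [2:1]
  P = {4,6}:  v_{4} + v_{6} = v_{0}  ⇒ sig = [2:1]
  P = {0,3}:  v_{0} + v_{3} = v_{4} + v_{8}  ⇒ sig = [2:1,1]
  P = {1,7}:  v_{1} + v_{7} = v_{4} + v_{8}  ⇒ sig = [2:1,1]
  P = {2,7}:  v_{2} + v_{7} = v_{6} + v_{8}  ⇒ sig = [2:1,1]
  P = {6,7}:  v_{6} + v_{7} = v_{5} + v_{8}  ⇒ sig = [2:1,1]
  P = {1,6}:  v_{1} + v_{6} = 2·v_{0} + v_{8}  ⇒ sig = [2:1,2]
  P = {2,3}:  v_{2} + v_{3} = v_{0} + 2·v_{8}  ⇒ sig = [2:1,2]
  P = {2,4}:  v_{2} + v_{4} = 2·v_{0} + v_{8}  ⇒ sig = [2:1,2]
  P = {2,5}:  v_{2} + v_{5} = 2·v_{6}  ⇒ sig = [2:2]
  P = {1,3}:  v_{1} + v_{3} = 2·v_{4} + 2·v_{8}  ⇒ sig = [2:2,2]
  P = {1,2}:  v_{1} + v_{2} = 3·v_{0} + 2·v_{8}  ⇒ sig = [2:2,3]
  P = {4,5,8}:  v_{4} + v_{5} + v_{8} = 0  ⇒ sig = [3:]
  P = {0,4,8}:  v_{0} + v_{4} + v_{8} = v_{1}  ⇒ sig = [3:1]
  P = {0,5,8}:  v_{0} + v_{5} + v_{8} = v_{6}  ⇒ sig = [3:1]
  P = {0,6,8}:  v_{0} + v_{6} + v_{8} = v_{2}  ⇒ sig = [3:1]
  P = {4,7,8}:  v_{4} + v_{7} + v_{8} = v_{3}  ⇒ sig = [3:1]

Hence PRS(X_Σ) =
    [2:]
    [2:1]
    [2:1]
    [2:1]
    [2:1]
    [2:1,1]
    [2:1,1]
    [2:1,1]
    [2:1,1]
    [2:1,2]
    [2:1,2]
    [2:1,2]
    [2:2]
    [2:2,2]
    [2:2,3]
    [3:]
    [3:1]
    [3:1]
    [3:1]
    [3:1]


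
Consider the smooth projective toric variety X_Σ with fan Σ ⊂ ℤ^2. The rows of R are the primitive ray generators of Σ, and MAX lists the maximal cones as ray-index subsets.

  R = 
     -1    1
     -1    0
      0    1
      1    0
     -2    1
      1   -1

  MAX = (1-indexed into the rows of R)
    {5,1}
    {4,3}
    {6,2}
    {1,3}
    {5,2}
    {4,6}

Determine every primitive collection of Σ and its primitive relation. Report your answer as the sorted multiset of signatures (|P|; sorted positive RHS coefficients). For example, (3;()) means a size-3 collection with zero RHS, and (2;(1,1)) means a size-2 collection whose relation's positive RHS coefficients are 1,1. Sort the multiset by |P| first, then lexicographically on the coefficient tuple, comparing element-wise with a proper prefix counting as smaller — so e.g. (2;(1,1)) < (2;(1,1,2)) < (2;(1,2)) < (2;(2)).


|primitive collections| = 9. Relations:

  • {1,6}:  v_{1} + v_{6} = 0 — sig = (2;())
  • {2,4}:  v_{2} + v_{4} = 0 — sig = (2;())
  • {1,2}:  v_{1} + v_{2} = v_{5} — sig = (2;(1))
  • {1,4}:  v_{1} + v_{4} = v_{3} — sig = (2;(1))
  • {2,3}:  v_{2} + v_{3} = v_{1} — sig = (2;(1))
  • {3,6}:  v_{3} + v_{6} = v_{4} — sig = (2;(1))
  • {4,5}:  v_{4} + v_{5} = v_{1} — sig = (2;(1))
  • {5,6}:  v_{5} + v_{6} = v_{2} — sig = (2;(1))
  • {3,5}:  v_{3} + v_{5} = 2·v_{1} — sig = (2;(2))

Sorted signature multiset PRS(X):
[(2;()), (2;()), (2;(1)), (2;(1)), (2;(1)), (2;(1)), (2;(1)), (2;(1)), (2;(2))]


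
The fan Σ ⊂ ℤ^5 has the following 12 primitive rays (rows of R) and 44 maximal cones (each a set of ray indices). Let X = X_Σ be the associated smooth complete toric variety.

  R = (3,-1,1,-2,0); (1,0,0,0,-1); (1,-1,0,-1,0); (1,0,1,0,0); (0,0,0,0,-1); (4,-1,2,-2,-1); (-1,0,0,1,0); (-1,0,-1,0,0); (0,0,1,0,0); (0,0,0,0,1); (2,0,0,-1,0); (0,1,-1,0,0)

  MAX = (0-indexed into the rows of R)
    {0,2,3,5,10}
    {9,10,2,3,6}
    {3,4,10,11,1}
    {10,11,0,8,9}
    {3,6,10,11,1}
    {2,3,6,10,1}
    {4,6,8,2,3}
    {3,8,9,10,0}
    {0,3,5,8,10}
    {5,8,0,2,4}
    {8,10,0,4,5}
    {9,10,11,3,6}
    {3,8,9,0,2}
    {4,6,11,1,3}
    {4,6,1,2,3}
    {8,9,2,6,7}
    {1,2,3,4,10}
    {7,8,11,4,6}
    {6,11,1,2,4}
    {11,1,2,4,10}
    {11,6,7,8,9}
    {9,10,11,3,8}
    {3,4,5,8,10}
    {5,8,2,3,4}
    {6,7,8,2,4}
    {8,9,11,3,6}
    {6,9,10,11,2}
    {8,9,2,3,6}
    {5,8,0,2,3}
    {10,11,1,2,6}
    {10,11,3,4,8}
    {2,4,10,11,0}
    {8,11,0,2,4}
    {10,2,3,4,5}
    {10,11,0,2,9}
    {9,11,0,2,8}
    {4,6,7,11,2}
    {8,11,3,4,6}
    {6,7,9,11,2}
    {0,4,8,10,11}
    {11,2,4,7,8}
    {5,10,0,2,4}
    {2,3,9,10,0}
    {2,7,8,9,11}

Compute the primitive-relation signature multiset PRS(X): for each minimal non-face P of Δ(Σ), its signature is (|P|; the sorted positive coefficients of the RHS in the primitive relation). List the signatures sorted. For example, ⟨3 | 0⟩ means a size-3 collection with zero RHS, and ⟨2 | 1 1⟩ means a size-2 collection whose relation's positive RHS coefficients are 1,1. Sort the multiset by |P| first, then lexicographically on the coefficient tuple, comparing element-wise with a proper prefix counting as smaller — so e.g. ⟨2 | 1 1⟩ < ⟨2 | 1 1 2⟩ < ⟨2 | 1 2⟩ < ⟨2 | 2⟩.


Σ has 21 primitive collections:

  P = {3,7}:  v_{3} + v_{7} = 0  ⟹  sig = ⟨2 | 0⟩
  P = {4,9}:  v_{4} + v_{9} = 0  ⟹  sig = ⟨2 | 0⟩
  P = {0,6}:  v_{0} + v_{6} = v_{2} + v_{3}  ⟹  sig = ⟨2 | 1 1⟩
  P = {1,8}:  v_{1} + v_{8} = v_{3} + v_{4}  ⟹  sig = ⟨2 | 1 1⟩
  P = {1,9}:  v_{1} + v_{9} = v_{6} + v_{10}  ⟹  sig = ⟨2 | 1 1⟩
  P = {5,7}:  v_{5} + v_{7} = v_{0} + v_{4}  ⟹  sig = ⟨2 | 1 1⟩
  P = {5,9}:  v_{5} + v_{9} = v_{0} + v_{3}  ⟹  sig = ⟨2 | 1 1⟩
  P = {7,10}:  v_{7} + v_{10} = v_{2} + v_{11}  ⟹  sig = ⟨2 | 1 1⟩
  P = {0,1}:  v_{0} + v_{1} = v_{2} + v_{3} + v_{4} + v_{10}  ⟹  sig = ⟨2 | 1 1 1 1⟩
  P = {1,7}:  v_{1} + v_{7} = v_{2} + v_{4} + v_{6} + v_{11}  ⟹  sig = ⟨2 | 1 1 1 1⟩
  P = {0,7}:  v_{0} + v_{7} = 2·v_{2} + v_{8} + v_{11}  ⟹  sig = ⟨2 | 1 1 2⟩
  P = {5,6}:  v_{5} + v_{6} = v_{2} + 2·v_{3} + v_{4}  ⟹  sig = ⟨2 | 1 1 2⟩
  P = {5,11}:  v_{5} + v_{11} = v_{4} + v_{8} + 2·v_{10}  ⟹  sig = ⟨2 | 1 1 2⟩
  P = {1,5}:  v_{1} + v_{5} = v_{2} + 2·v_{3} + 2·v_{4} + v_{10}  ⟹  sig = ⟨2 | 1 1 2 2⟩
  P = {0,3,4}:  v_{0} + v_{3} + v_{4} = v_{5}  ⟹  sig = ⟨3 | 1⟩
  P = {2,3,11}:  v_{2} + v_{3} + v_{11} = v_{10}  ⟹  sig = ⟨3 | 1⟩
  P = {2,8,10}:  v_{2} + v_{8} + v_{10} = v_{0}  ⟹  sig = ⟨3 | 1⟩
  P = {4,6,10}:  v_{4} + v_{6} + v_{10} = v_{1}  ⟹  sig = ⟨3 | 1⟩
  P = {6,8,10}:  v_{6} + v_{8} + v_{10} = v_{3}  ⟹  sig = ⟨3 | 1⟩
  P = {0,3,11}:  v_{0} + v_{3} + v_{11} = v_{8} + 2·v_{10}  ⟹  sig = ⟨3 | 1 2⟩
  P = {2,6,8,11}:  v_{2} + v_{6} + v_{8} + v_{11} = 0  ⟹  sig = ⟨4 | 0⟩

Hence PRS(X_Σ) =
[⟨2 | 0⟩, ⟨2 | 0⟩, ⟨2 | 1 1⟩, ⟨2 | 1 1⟩, ⟨2 | 1 1⟩, ⟨2 | 1 1⟩, ⟨2 | 1 1⟩, ⟨2 | 1 1⟩, ⟨2 | 1 1 1 1⟩, ⟨2 | 1 1 1 1⟩, ⟨2 | 1 1 2⟩, ⟨2 | 1 1 2⟩, ⟨2 | 1 1 2⟩, ⟨2 | 1 1 2 2⟩, ⟨3 | 1⟩, ⟨3 | 1⟩, ⟨3 | 1⟩, ⟨3 | 1⟩, ⟨3 | 1⟩, ⟨3 | 1 2⟩, ⟨4 | 0⟩]


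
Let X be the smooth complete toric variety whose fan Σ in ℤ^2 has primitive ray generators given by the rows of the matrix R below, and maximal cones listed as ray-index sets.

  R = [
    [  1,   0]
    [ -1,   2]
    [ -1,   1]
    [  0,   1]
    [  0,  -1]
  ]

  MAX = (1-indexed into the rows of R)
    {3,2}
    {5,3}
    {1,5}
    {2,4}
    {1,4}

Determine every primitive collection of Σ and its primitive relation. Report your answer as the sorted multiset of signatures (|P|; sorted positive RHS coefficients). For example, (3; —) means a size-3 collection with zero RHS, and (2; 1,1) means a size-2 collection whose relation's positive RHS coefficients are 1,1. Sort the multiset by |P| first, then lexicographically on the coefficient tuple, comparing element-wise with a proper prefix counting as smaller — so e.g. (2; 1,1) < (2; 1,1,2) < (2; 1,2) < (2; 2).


Minimal non-faces — 5 found among 5 rays, 5 max cones:

  P = {4,5}:  v_{4} + v_{5} = 0  ⇒ sig = (2; —)
  P = {1,3}:  v_{1} + v_{3} = v_{4}  ⇒ sig = (2; 1)
  P = {2,5}:  v_{2} + v_{5} = v_{3}  ⇒ sig = (2; 1)
  P = {3,4}:  v_{3} + v_{4} = v_{2}  ⇒ sig = (2; 1)
  P = {1,2}:  v_{1} + v_{2} = 2·v_{4}  ⇒ sig = (2; 2)

Signatures (|P|; sorted positive RHS coefficients), sorted:
    |P|=2: 5 collections, coeffs (), (1), (1), (1), (2)


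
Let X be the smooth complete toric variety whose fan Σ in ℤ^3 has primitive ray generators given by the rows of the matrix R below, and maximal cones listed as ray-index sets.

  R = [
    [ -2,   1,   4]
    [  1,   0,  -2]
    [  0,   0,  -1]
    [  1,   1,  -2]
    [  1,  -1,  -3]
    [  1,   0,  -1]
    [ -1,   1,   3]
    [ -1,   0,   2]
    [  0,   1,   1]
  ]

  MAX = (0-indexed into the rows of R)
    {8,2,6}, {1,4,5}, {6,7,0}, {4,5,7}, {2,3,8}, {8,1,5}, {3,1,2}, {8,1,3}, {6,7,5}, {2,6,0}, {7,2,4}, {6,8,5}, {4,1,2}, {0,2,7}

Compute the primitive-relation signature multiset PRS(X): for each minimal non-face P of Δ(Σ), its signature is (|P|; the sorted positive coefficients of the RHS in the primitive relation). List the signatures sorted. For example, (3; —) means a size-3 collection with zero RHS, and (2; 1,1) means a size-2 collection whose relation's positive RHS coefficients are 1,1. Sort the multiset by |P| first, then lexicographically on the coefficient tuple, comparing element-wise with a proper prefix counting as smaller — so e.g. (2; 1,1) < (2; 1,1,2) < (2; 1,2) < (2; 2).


Primitive collections (17):

  P={1,7}:  v_{1} + v_{7} = 0  →  sig = (2; —)
  P={4,6}:  v_{4} + v_{6} = 0  →  sig = (2; —)
  P={0,5}:  v_{0} + v_{5} = v_{6}  →  sig = (2; 1)
  P={1,6}:  v_{1} + v_{6} = v_{8}  →  sig = (2; 1)
  P={2,5}:  v_{2} + v_{5} = v_{1}  →  sig = (2; 1)
  P={4,8}:  v_{4} + v_{8} = v_{1}  →  sig = (2; 1)
  P={7,8}:  v_{7} + v_{8} = v_{6}  →  sig = (2; 1)
  P={0,1}:  v_{0} + v_{1} = v_{2} + v_{6}  →  sig = (2; 1,1)
  P={0,4}:  v_{0} + v_{4} = v_{2} + v_{7}  →  sig = (2; 1,1)
  P={3,7}:  v_{3} + v_{7} = v_{2} + v_{8}  →  sig = (2; 1,1)
  P={0,3}:  v_{0} + v_{3} = 2·v_{2} + v_{6} + v_{8}  →  sig = (2; 1,1,2)
  P={0,8}:  v_{0} + v_{8} = v_{2} + 2·v_{6}  →  sig = (2; 1,2)
  P={3,4}:  v_{3} + v_{4} = 2·v_{1} + v_{2}  →  sig = (2; 1,2)
  P={3,5}:  v_{3} + v_{5} = 2·v_{1} + v_{8}  →  sig = (2; 1,2)
  P={3,6}:  v_{3} + v_{6} = v_{2} + 2·v_{8}  →  sig = (2; 1,2)
  P={1,2,8}:  v_{1} + v_{2} + v_{8} = v_{3}  →  sig = (3; 1)
  P={2,6,7}:  v_{2} + v_{6} + v_{7} = v_{0}  →  sig = (3; 1)

so the primitive-relation signature multiset is
    |P|=2: 15 collections, coeffs (), (), (1), (1), (1), (1), (1), (1,1), (1,1), (1,1), (1,1,2), (1,2), (1,2), (1,2), (1,2)
    |P|=3: 2 collections, coeffs (1), (1)
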